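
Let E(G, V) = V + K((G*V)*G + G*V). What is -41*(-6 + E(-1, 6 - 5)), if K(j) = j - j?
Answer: 205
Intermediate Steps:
K(j) = 0
E(G, V) = V (E(G, V) = V + 0 = V)
-41*(-6 + E(-1, 6 - 5)) = -41*(-6 + (6 - 5)) = -41*(-6 + 1) = -41*(-5) = 205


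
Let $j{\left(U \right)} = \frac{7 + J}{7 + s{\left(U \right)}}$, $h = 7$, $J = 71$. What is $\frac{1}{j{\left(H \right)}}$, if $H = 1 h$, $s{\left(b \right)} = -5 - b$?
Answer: $- \frac{5}{78} \approx -0.064103$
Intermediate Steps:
$H = 7$ ($H = 1 \cdot 7 = 7$)
$j{\left(U \right)} = \frac{78}{2 - U}$ ($j{\left(U \right)} = \frac{7 + 71}{7 - \left(5 + U\right)} = \frac{78}{2 - U}$)
$\frac{1}{j{\left(H \right)}} = \frac{1}{\left(-78\right) \frac{1}{-2 + 7}} = \frac{1}{\left(-78\right) \frac{1}{5}} = \frac{1}{- \frac{78}{5}} = - \frac{5}{78}$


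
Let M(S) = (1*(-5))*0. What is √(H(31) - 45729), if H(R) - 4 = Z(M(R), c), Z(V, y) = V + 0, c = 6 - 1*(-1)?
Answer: 5*I*√1829 ≈ 213.83*I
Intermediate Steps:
c = 7 (c = 6 + 1 = 7)
M(S) = 0 (M(S) = -5*0 = 0)
Z(V, y) = V
H(R) = 4 (H(R) = 4 + 0 = 4)
√(H(31) - 45729) = √(4 - 45729) = √(-45725) = 5*I*√1829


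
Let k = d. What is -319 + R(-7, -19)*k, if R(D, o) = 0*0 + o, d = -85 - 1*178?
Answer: 4678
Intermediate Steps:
d = -263 (d = -85 - 178 = -263)
k = -263
R(D, o) = o (R(D, o) = 0 + o = o)
-319 + R(-7, -19)*k = -319 - 19*(-263) = -319 + 4997 = 4678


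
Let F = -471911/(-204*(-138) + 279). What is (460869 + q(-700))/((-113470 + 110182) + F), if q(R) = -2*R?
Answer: -13142769939/93953039 ≈ -139.89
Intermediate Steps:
F = -471911/28431 (F = -471911/(28152 + 279) = -471911/28431 ≈ -16.598)
(460869 + q(-700))/((-113470 + 110182) + F) = (460869 - 2*(-700))/((-113470 + 110182) - 471911/28431) = (460869 + 1400)/(-3288 - 471911/28431) = 462269/(-93953039/28431) = 462269*(-28431/93953039) = -13142769939/93953039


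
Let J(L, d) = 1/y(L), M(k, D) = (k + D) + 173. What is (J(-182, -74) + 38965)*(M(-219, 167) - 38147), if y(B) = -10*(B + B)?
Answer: -2696663242813/1820 ≈ -1.4817e+9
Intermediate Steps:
y(B) = -20*B
M(k, D) = 173 + D + k (M(k, D) = (D + k) + 173 = 173 + D + k)
J(L, d) = -1/(20*L) (J(L, d) = 1/(-20*L) = -1/(20*L))
(J(-182, -74) + 38965)*(M(-219, 167) - 38147) = (-1/20/(-182) + 38965)*((173 + 167 - 219) - 38147) = (-1/20*(-1/182) + 38965)*(121 - 38147) = (1/3640 + 38965)*(-38026) = (141832601/3640)*(-38026) = -2696663242813/1820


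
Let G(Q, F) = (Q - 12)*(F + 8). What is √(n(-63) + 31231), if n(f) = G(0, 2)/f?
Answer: √13773711/21 ≈ 176.73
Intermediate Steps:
G(Q, F) = (-12 + Q)*(8 + F)
n(f) = -120/f (n(f) = (-96 - 12*2 + 8*0 + 2*0)/f = (-96 - 24 + 0 + 0)/f = -120/f)
√(n(-63) + 31231) = √(-120/(-63) + 31231) = √(-120*(-1/63) + 31231) = √(40/21 + 31231) = √(655891/21) = √13773711/21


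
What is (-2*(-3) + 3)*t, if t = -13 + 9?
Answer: -36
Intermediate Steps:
t = -4
(-2*(-3) + 3)*t = (-2*(-3) + 3)*(-4) = (6 + 3)*(-4) = 9*(-4) = -36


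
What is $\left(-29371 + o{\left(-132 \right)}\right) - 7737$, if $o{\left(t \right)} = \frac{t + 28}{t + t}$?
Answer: $- \frac{1224551}{33} \approx -37108.0$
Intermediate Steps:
$o{\left(t \right)} = \frac{28 + t}{2 t}$
$\left(-29371 + o{\left(-132 \right)}\right) - 7737 = \left(-29371 + \frac{28 - 132}{2 \left(-132\right)}\right) - 7737 = \left(-29371 + \frac{1}{2} \left(- \frac{1}{132}\right) \left(-104\right)\right) - 7737 = \left(-29371 + \frac{13}{33}\right) - 7737 = - \frac{969230}{33} - 7737 = - \frac{1224551}{33}$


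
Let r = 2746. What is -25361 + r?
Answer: -22615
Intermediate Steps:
-25361 + r = -25361 + 2746 = -22615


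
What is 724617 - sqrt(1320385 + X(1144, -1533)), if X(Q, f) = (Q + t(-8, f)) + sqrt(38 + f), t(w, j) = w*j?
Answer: 724617 - sqrt(1333793 + I*sqrt(1495)) ≈ 7.2346e+5 - 0.01674*I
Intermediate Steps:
t(w, j) = j*w
X(Q, f) = Q + sqrt(38 + f) - 8*f (X(Q, f) = (Q + f*(-8)) + sqrt(38 + f) = (Q - 8*f) + sqrt(38 + f) = Q + sqrt(38 + f) - 8*f)
724617 - sqrt(1320385 + X(1144, -1533)) = 724617 - sqrt(1320385 + (1144 + sqrt(38 - 1533) - 8*(-1533))) = 724617 - sqrt(1320385 + (1144 + sqrt(-1495) + 12264)) = 724617 - sqrt(1320385 + (1144 + I*sqrt(1495) + 12264)) = 724617 - sqrt(1320385 + (13408 + I*sqrt(1495))) = 724617 - sqrt(1333793 + I*sqrt(1495))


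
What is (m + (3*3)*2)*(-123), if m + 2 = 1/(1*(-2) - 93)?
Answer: -186837/95 ≈ -1966.7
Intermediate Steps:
m = -191/95 (m = -2 + 1/(1*(-2) - 93) = -2 + 1/(-2 - 93) = -2 + 1/(-95) = -2 - 1/95 = -191/95 ≈ -2.0105)
(m + (3*3)*2)*(-123) = (-191/95 + (3*3)*2)*(-123) = (-191/95 + 9*2)*(-123) = (-191/95 + 18)*(-123) = (1519/95)*(-123) = -186837/95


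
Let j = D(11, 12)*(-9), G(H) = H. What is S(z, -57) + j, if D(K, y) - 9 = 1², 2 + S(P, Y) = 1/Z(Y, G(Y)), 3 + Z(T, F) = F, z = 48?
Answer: -5521/60 ≈ -92.017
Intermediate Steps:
Z(T, F) = -3 + F
S(P, Y) = -2 + 1/(-3 + Y)
D(K, y) = 10 (D(K, y) = 9 + 1² = 9 + 1 = 10)
j = -90 (j = 10*(-9) = -90)
S(z, -57) + j = (7 - 2*(-57))/(-3 - 57) - 90 = (7 + 114)/(-60) - 90 = -1/60*121 - 90 = -121/60 - 90 = -5521/60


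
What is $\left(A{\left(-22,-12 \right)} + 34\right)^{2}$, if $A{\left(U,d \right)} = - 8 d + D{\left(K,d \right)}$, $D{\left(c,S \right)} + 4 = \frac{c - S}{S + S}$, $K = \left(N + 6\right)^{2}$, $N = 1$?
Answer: $\frac{8779369}{576} \approx 15242.0$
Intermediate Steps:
$K = 49$ ($K = \left(1 + 6\right)^{2} = 7^{2} = 49$)
$D{\left(c,S \right)} = -4 + \frac{c - S}{2 S}$ ($D{\left(c,S \right)} = -4 + \frac{c - S}{S + S} = -4 + \frac{c - S}{2 S}$)
$A{\left(U,d \right)} = - 8 d + \frac{49 - 9 d}{2 d}$
$\left(A{\left(-22,-12 \right)} + 34\right)^{2} = \left(\left(- \frac{9}{2} - -96 + \frac{49}{2 \left(-12\right)}\right) + 34\right)^{2} = \left(\left(- \frac{9}{2} + 96 + \frac{49}{2} \left(- \frac{1}{12}\right)\right) + 34\right)^{2} = \left(\left(- \frac{9}{2} + 96 - \frac{49}{24}\right) + 34\right)^{2} = \left(\frac{2147}{24} + 34\right)^{2} = \left(\frac{2963}{24}\right)^{2} = \frac{8779369}{576}$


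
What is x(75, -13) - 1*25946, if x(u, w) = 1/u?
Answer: -1945949/75 ≈ -25946.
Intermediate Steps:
x(75, -13) - 1*25946 = 1/75 - 1*25946 = 1/75 - 25946 = -1945949/75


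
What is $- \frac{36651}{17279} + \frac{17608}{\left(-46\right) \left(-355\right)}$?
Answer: $- \frac{2072269}{1987085} \approx -1.0429$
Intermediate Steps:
$- \frac{36651}{17279} + \frac{17608}{\left(-46\right) \left(-355\right)} = \left(-36651\right) \frac{1}{17279} + \frac{17608}{16330} = - \frac{36651}{17279} + 17608 \cdot \frac{1}{16330} = - \frac{36651}{17279} + \frac{124}{115} = - \frac{2072269}{1987085}$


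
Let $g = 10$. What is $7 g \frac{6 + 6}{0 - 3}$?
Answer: $-280$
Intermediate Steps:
$7 g \frac{6 + 6}{0 - 3} = 7 \cdot 10 \frac{6 + 6}{0 - 3} = 70 \frac{12}{-3} = 70 \cdot 12 \left(- \frac{1}{3}\right) = 70 \left(-4\right) = -280$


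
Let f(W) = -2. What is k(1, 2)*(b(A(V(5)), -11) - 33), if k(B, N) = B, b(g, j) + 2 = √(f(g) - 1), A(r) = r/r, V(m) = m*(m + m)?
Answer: -35 + I*√3 ≈ -35.0 + 1.732*I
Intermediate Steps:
V(m) = 2*m² (V(m) = m*(2*m) = 2*m²)
A(r) = 1
b(g, j) = -2 + I*√3 (b(g, j) = -2 + √(-2 - 1) = -2 + √(-3) = -2 + I*√3)
k(1, 2)*(b(A(V(5)), -11) - 33) = 1*((-2 + I*√3) - 33) = 1*(-35 + I*√3) = -35 + I*√3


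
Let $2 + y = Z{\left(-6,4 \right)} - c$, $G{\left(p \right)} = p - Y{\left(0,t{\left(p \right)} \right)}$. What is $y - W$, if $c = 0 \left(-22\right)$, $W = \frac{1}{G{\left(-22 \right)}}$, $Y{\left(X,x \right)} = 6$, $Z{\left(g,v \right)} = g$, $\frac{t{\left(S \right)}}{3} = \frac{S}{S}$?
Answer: $- \frac{223}{28} \approx -7.9643$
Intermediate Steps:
$t{\left(S \right)} = 3$ ($t{\left(S \right)} = 3 \frac{S}{S} = 3 \cdot 1 = 3$)
$G{\left(p \right)} = -6 + p$ ($G{\left(p \right)} = p - 6 = -6 + p$)
$W = - \frac{1}{28}$ ($W = \frac{1}{-6 - 22} = \frac{1}{-28} = - \frac{1}{28} \approx -0.035714$)
$c = 0$
$y = -8$ ($y = -2 - 6 = -8$)
$y - W = -8 - - \frac{1}{28} = -8 + \frac{1}{28} = - \frac{223}{28}$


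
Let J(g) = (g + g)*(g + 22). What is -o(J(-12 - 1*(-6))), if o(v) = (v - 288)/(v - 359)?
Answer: -480/551 ≈ -0.87114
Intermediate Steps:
J(g) = 2*g*(22 + g) (J(g) = (2*g)*(22 + g) = 2*g*(22 + g))
o(v) = (-288 + v)/(-359 + v)
-o(J(-12 - 1*(-6))) = -(-288 + 2*(-12 - 1*(-6))*(22 + (-12 - 1*(-6))))/(-359 + 2*(-12 - 1*(-6))*(22 + (-12 - 1*(-6)))) = -(-288 + 2*(-12 + 6)*(22 + (-12 + 6)))/(-359 + 2*(-12 + 6)*(22 + (-12 + 6))) = -(-288 + 2*(-6)*(22 - 6))/(-359 + 2*(-6)*(22 - 6)) = -(-288 + 2*(-6)*16)/(-359 + 2*(-6)*16) = -(-288 - 192)/(-359 - 192) = -(-480)/(-551) = -(-1)*(-480)/551 = -1*480/551 = -480/551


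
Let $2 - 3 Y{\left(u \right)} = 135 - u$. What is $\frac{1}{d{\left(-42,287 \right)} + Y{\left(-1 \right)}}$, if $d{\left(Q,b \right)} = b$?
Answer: $\frac{3}{727} \approx 0.0041265$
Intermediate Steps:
$Y{\left(u \right)} = - \frac{133}{3} + \frac{u}{3}$ ($Y{\left(u \right)} = \frac{2}{3} - \frac{135 - u}{3} = \frac{2}{3} + \left(-45 + \frac{u}{3}\right) = - \frac{133}{3} + \frac{u}{3}$)
$\frac{1}{d{\left(-42,287 \right)} + Y{\left(-1 \right)}} = \frac{1}{287 + \left(- \frac{133}{3} + \frac{1}{3} \left(-1\right)\right)} = \frac{1}{287 - \frac{134}{3}} = \frac{1}{\frac{727}{3}} = \frac{3}{727}$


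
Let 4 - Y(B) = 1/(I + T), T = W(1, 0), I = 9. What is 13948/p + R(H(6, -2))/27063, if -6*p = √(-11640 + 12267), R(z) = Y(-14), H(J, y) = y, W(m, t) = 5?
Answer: 55/378882 - 2536*√627/19 ≈ -3342.2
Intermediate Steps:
T = 5
Y(B) = 55/14 (Y(B) = 4 - 1/(9 + 5) = 4 - 1/14 = 55/14)
R(z) = 55/14
p = -√627/6 (p = -√(-11640 + 12267)/6 = -√627/6 ≈ -4.1733)
13948/p + R(H(6, -2))/27063 = 13948/((-√627/6)) + (55/14)/27063 = 13948*(-2*√627/209) + (55/14)*(1/27063) = -2536*√627/19 + 55/378882 = 55/378882 - 2536*√627/19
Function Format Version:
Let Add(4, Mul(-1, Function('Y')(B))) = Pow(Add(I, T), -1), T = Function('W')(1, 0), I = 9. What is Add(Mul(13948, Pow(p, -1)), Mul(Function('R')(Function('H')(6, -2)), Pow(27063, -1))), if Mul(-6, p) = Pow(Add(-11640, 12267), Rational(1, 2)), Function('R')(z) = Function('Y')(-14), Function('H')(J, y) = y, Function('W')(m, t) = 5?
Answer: Add(Rational(55, 378882), Mul(Rational(-2536, 19), Pow(627, Rational(1, 2)))) ≈ -3342.2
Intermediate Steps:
T = 5
Function('Y')(B) = Rational(55, 14) (Function('Y')(B) = Add(4, Mul(-1, Pow(Add(9, 5), -1))) = Add(4, Mul(-1, Pow(14, -1))) = Add(4, Mul(-1, Rational(1, 14))) = Add(4, Rational(-1, 14)) = Rational(55, 14))
Function('R')(z) = Rational(55, 14)
p = Mul(Rational(-1, 6), Pow(627, Rational(1, 2))) (p = Mul(Rational(-1, 6), Pow(Add(-11640, 12267), Rational(1, 2))) = Mul(Rational(-1, 6), Pow(627, Rational(1, 2))) ≈ -4.1733)
Add(Mul(13948, Pow(p, -1)), Mul(Function('R')(Function('H')(6, -2)), Pow(27063, -1))) = Add(Mul(13948, Pow(Mul(Rational(-1, 6), Pow(627, Rational(1, 2))), -1)), Mul(Rational(55, 14), Pow(27063, -1))) = Add(Mul(13948, Mul(Rational(-2, 209), Pow(627, Rational(1, 2)))), Mul(Rational(55, 14), Rational(1, 27063))) = Add(Mul(Rational(-2536, 19), Pow(627, Rational(1, 2))), Rational(55, 378882)) = Add(Rational(55, 378882), Mul(Rational(-2536, 19), Pow(627, Rational(1, 2))))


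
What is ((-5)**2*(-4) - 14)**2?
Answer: 12996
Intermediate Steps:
((-5)**2*(-4) - 14)**2 = (25*(-4) - 14)**2 = (-100 - 14)**2 = (-114)**2 = 12996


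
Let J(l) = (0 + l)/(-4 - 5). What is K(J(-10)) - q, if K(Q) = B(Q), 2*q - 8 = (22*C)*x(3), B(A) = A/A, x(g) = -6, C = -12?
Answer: -795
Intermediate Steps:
B(A) = 1
J(l) = -l/9 (J(l) = l/(-9) = l*(-1/9) = -l/9)
q = 796 (q = 4 + ((22*(-12))*(-6))/2 = 4 + (-264*(-6))/2 = 4 + (1/2)*1584 = 4 + 792 = 796)
K(Q) = 1
K(J(-10)) - q = 1 - 1*796 = 1 - 796 = -795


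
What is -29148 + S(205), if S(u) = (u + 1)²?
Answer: 13288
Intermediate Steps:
S(u) = (1 + u)²
-29148 + S(205) = -29148 + (1 + 205)² = -29148 + 206² = -29148 + 42436 = 13288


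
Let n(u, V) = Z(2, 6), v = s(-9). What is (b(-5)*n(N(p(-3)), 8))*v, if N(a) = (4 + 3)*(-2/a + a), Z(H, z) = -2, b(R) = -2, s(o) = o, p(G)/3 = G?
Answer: -36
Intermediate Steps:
p(G) = 3*G
v = -9
N(a) = -14/a + 7*a (N(a) = 7*(a - 2/a) = -14/a + 7*a)
n(u, V) = -2
(b(-5)*n(N(p(-3)), 8))*v = -2*(-2)*(-9) = 4*(-9) = -36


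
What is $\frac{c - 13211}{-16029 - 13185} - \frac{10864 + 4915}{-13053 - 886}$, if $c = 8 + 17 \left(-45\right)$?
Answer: $\frac{36425981}{22622997} \approx 1.6101$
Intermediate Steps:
$c = -757$ ($c = 8 - 765 = -757$)
$\frac{c - 13211}{-16029 - 13185} - \frac{10864 + 4915}{-13053 - 886} = \frac{-757 - 13211}{-16029 - 13185} - \frac{10864 + 4915}{-13053 - 886} = - \frac{13968}{-29214} - \frac{15779}{-13939} = \left(-13968\right) \left(- \frac{1}{29214}\right) - 15779 \left(- \frac{1}{13939}\right) = \frac{776}{1623} - - \frac{15779}{13939} = \frac{776}{1623} + \frac{15779}{13939} = \frac{36425981}{22622997}$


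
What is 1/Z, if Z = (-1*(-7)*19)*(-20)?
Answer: -1/2660 ≈ -0.00037594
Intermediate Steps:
Z = -2660 (Z = (7*19)*(-20) = 133*(-20) = -2660)
1/Z = 1/(-2660) = -1/2660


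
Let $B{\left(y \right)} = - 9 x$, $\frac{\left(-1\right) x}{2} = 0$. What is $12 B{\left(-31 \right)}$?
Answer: $0$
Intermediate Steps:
$x = 0$ ($x = \left(-2\right) 0 = 0$)
$B{\left(y \right)} = 0$ ($B{\left(y \right)} = \left(-9\right) 0 = 0$)
$12 B{\left(-31 \right)} = 12 \cdot 0 = 0$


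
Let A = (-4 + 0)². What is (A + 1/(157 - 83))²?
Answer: 1404225/5476 ≈ 256.43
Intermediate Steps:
A = 16 (A = (-4)² = 16)
(A + 1/(157 - 83))² = (16 + 1/(157 - 83))² = (16 + 1/74)² = (1185/74)² = 1404225/5476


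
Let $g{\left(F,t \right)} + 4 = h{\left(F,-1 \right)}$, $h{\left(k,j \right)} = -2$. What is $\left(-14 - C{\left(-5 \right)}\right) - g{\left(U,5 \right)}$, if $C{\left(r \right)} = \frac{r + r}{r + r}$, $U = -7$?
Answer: $-9$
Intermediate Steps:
$g{\left(F,t \right)} = -6$ ($g{\left(F,t \right)} = -4 - 2 = -6$)
$C{\left(r \right)} = 1$ ($C{\left(r \right)} = \frac{2 r}{2 r} = 2 r \frac{1}{2 r} = 1$)
$\left(-14 - C{\left(-5 \right)}\right) - g{\left(U,5 \right)} = \left(-14 - 1\right) - -6 = \left(-14 - 1\right) + 6 = -15 + 6 = -9$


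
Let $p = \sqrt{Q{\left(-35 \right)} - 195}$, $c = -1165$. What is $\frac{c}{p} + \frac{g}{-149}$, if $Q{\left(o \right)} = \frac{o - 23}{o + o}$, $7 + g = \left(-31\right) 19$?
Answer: $4 + \frac{1165 i \sqrt{59465}}{3398} \approx 4.0 + 83.605 i$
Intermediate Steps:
$g = -596$ ($g = -7 - 589 = -596$)
$Q{\left(o \right)} = \frac{-23 + o}{2 o}$
$p = \frac{2 i \sqrt{59465}}{35}$ ($p = \sqrt{\frac{-23 - 35}{2 \left(-35\right)} - 195} = \sqrt{\frac{1}{2} \left(- \frac{1}{35}\right) \left(-58\right) - 195} = \sqrt{\frac{29}{35} - 195} = \sqrt{- \frac{6796}{35}} = \frac{2 i \sqrt{59465}}{35} \approx 13.935 i$)
$\frac{c}{p} + \frac{g}{-149} = - \frac{1165}{\frac{2}{35} i \sqrt{59465}} - \frac{596}{-149} = - 1165 \left(- \frac{i \sqrt{59465}}{3398}\right) - -4 = \frac{1165 i \sqrt{59465}}{3398} + 4 = 4 + \frac{1165 i \sqrt{59465}}{3398}$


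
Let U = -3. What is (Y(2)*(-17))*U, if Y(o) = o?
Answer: 102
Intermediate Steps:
(Y(2)*(-17))*U = (2*(-17))*(-3) = -34*(-3) = 102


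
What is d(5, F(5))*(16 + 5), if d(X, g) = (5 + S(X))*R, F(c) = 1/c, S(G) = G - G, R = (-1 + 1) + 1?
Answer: 105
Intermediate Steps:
R = 1 (R = 0 + 1 = 1)
S(G) = 0
d(X, g) = 5 (d(X, g) = (5 + 0)*1 = 5*1 = 5)
d(5, F(5))*(16 + 5) = 5*(16 + 5) = 5*21 = 105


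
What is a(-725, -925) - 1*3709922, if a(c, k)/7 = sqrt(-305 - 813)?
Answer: -3709922 + 7*I*sqrt(1118) ≈ -3.7099e+6 + 234.06*I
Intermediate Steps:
a(c, k) = 7*I*sqrt(1118) (a(c, k) = 7*sqrt(-305 - 813) = 7*sqrt(-1118) = 7*(I*sqrt(1118)) = 7*I*sqrt(1118))
a(-725, -925) - 1*3709922 = 7*I*sqrt(1118) - 1*3709922 = 7*I*sqrt(1118) - 3709922 = -3709922 + 7*I*sqrt(1118)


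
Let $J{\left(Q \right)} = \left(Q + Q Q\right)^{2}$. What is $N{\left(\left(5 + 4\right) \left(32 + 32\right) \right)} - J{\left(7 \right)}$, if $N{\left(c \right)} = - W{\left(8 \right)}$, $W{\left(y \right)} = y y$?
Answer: $-3200$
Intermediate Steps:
$J{\left(Q \right)} = \left(Q + Q^{2}\right)^{2}$
$W{\left(y \right)} = y^{2}$
$N{\left(c \right)} = -64$ ($N{\left(c \right)} = - 8^{2} = \left(-1\right) 64 = -64$)
$N{\left(\left(5 + 4\right) \left(32 + 32\right) \right)} - J{\left(7 \right)} = -64 - 7^{2} \left(1 + 7\right)^{2} = -64 - 49 \cdot 8^{2} = -64 - 49 \cdot 64 = -64 - 3136 = -3200$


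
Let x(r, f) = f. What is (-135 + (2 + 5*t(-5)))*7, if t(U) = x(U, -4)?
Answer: -1071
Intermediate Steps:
t(U) = -4
(-135 + (2 + 5*t(-5)))*7 = (-135 + (2 + 5*(-4)))*7 = (-135 + (2 - 20))*7 = (-135 - 18)*7 = -153*7 = -1071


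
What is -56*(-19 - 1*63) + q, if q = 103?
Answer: 4695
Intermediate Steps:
-56*(-19 - 1*63) + q = -56*(-19 - 1*63) + 103 = -56*(-19 - 63) + 103 = -56*(-82) + 103 = 4592 + 103 = 4695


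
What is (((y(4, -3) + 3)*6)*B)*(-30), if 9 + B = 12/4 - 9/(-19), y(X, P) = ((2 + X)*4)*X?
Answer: 1871100/19 ≈ 98479.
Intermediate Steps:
y(X, P) = X*(8 + 4*X) (y(X, P) = (8 + 4*X)*X = X*(8 + 4*X))
B = -105/19 (B = -9 + (12/4 - 9/(-19)) = -9 + (12*(¼) - 9*(-1/19)) = -9 + (3 + 9/19) = -9 + 66/19 = -105/19 ≈ -5.5263)
(((y(4, -3) + 3)*6)*B)*(-30) = (((4*4*(2 + 4) + 3)*6)*(-105/19))*(-30) = (((4*4*6 + 3)*6)*(-105/19))*(-30) = (((96 + 3)*6)*(-105/19))*(-30) = ((99*6)*(-105/19))*(-30) = (594*(-105/19))*(-30) = -62370/19*(-30) = 1871100/19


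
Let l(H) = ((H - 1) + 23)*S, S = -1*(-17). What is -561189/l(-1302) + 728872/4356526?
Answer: 1230347362067/47399002880 ≈ 25.957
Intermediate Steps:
S = 17
l(H) = 374 + 17*H (l(H) = ((H - 1) + 23)*17 = ((-1 + H) + 23)*17 = (22 + H)*17 = 374 + 17*H)
-561189/l(-1302) + 728872/4356526 = -561189/(374 + 17*(-1302)) + 728872/4356526 = -561189/(374 - 22134) + 728872*(1/4356526) = -561189/(-21760) + 364436/2178263 = -561189*(-1/21760) + 364436/2178263 = 561189/21760 + 364436/2178263 = 1230347362067/47399002880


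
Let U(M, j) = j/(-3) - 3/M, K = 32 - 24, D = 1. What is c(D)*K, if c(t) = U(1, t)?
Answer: -80/3 ≈ -26.667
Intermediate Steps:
K = 8
U(M, j) = -3/M - j/3 (U(M, j) = j*(-1/3) - 3/M = -j/3 - 3/M = -3/M - j/3)
c(t) = -3 - t/3 (c(t) = -3/1 - t/3 = -3*1 - t/3 = -3 - t/3)
c(D)*K = (-3 - 1/3*1)*8 = (-3 - 1/3)*8 = -10/3*8 = -80/3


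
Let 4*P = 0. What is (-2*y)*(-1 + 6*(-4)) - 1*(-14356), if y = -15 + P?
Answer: 13606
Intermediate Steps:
P = 0 (P = (1/4)*0 = 0)
y = -15 (y = -15 + 0 = -15)
(-2*y)*(-1 + 6*(-4)) - 1*(-14356) = (-2*(-15))*(-1 + 6*(-4)) - 1*(-14356) = 30*(-1 - 24) + 14356 = 30*(-25) + 14356 = -750 + 14356 = 13606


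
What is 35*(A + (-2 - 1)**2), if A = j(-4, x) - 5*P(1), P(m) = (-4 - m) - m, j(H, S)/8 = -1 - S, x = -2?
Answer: 1645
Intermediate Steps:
j(H, S) = -8 - 8*S (j(H, S) = 8*(-1 - S) = -8 - 8*S)
P(m) = -4 - 2*m
A = 38 (A = (-8 - 8*(-2)) - 5*(-4 - 2*1) = (-8 + 16) - 5*(-4 - 2) = 8 - 5*(-6) = 8 + 30 = 38)
35*(A + (-2 - 1)**2) = 35*(38 + (-2 - 1)**2) = 35*(38 + (-3)**2) = 35*(38 + 9) = 35*47 = 1645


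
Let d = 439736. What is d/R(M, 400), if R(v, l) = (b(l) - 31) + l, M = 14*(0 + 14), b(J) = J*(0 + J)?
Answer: 39976/14579 ≈ 2.7420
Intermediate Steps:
b(J) = J**2 (b(J) = J*J = J**2)
M = 196 (M = 14*14 = 196)
R(v, l) = -31 + l + l**2 (R(v, l) = (l**2 - 31) + l = (-31 + l**2) + l = -31 + l + l**2)
d/R(M, 400) = 439736/(-31 + 400 + 400**2) = 439736/(-31 + 400 + 160000) = 439736/160369 = 439736*(1/160369) = 39976/14579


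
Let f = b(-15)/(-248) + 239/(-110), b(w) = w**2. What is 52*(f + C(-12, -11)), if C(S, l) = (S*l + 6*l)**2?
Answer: 771859777/3410 ≈ 2.2635e+5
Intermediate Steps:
C(S, l) = (6*l + S*l)**2
f = -42011/13640 (f = (-15)**2/(-248) + 239/(-110) = 225*(-1/248) + 239*(-1/110) = -225/248 - 239/110 = -42011/13640 ≈ -3.0800)
52*(f + C(-12, -11)) = 52*(-42011/13640 + (-11)**2*(6 - 12)**2) = 52*(-42011/13640 + 121*(-6)**2) = 52*(-42011/13640 + 121*36) = 52*(-42011/13640 + 4356) = 52*(59373829/13640) = 771859777/3410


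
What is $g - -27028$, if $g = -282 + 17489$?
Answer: $44235$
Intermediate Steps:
$g = 17207$
$g - -27028 = 17207 - -27028 = 17207 + 27028 = 44235$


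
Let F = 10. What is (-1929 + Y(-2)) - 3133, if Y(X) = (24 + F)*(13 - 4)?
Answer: -4756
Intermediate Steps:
Y(X) = 306 (Y(X) = (24 + 10)*(13 - 4) = 34*9 = 306)
(-1929 + Y(-2)) - 3133 = (-1929 + 306) - 3133 = -1623 - 3133 = -4756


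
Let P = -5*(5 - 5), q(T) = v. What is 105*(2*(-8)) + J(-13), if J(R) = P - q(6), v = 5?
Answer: -1685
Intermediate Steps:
q(T) = 5
P = 0 (P = -5*0 = 0)
J(R) = -5 (J(R) = 0 - 1*5 = 0 - 5 = -5)
105*(2*(-8)) + J(-13) = 105*(2*(-8)) - 5 = 105*(-16) - 5 = -1680 - 5 = -1685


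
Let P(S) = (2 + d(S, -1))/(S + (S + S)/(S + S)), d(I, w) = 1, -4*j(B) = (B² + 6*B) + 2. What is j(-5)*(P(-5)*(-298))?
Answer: 1341/8 ≈ 167.63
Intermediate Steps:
j(B) = -½ - 3*B/2 - B²/4 (j(B) = -((B² + 6*B) + 2)/4 = -(2 + B² + 6*B)/4 = -½ - 3*B/2 - B²/4)
P(S) = 3/(1 + S) (P(S) = (2 + 1)/(S + (S + S)/(S + S)) = 3/(S + (2*S)/((2*S))) = 3/(S + (2*S)*(1/(2*S))) = 3/(S + 1) = 3/(1 + S))
j(-5)*(P(-5)*(-298)) = (-½ - 3/2*(-5) - ¼*(-5)²)*((3/(1 - 5))*(-298)) = (-½ + 15/2 - ¼*25)*((3/(-4))*(-298)) = (-½ + 15/2 - 25/4)*((3*(-¼))*(-298)) = 3*(-¾*(-298))/4 = (¾)*(447/2) = 1341/8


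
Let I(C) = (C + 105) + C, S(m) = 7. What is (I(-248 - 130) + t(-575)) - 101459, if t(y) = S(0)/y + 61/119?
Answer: -6986842508/68425 ≈ -1.0211e+5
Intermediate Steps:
t(y) = 61/119 + 7/y (t(y) = 7/y + 61/119 = 61/119 + 7/y)
I(C) = 105 + 2*C (I(C) = (105 + C) + C = 105 + 2*C)
(I(-248 - 130) + t(-575)) - 101459 = ((105 + 2*(-248 - 130)) + (61/119 + 7/(-575))) - 101459 = ((105 + 2*(-378)) + (61/119 + 7*(-1/575))) - 101459 = ((105 - 756) + (61/119 - 7/575)) - 101459 = (-651 + 34242/68425) - 101459 = -44510433/68425 - 101459 = -6986842508/68425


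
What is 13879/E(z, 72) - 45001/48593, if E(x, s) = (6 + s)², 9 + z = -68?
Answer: 400636163/295639812 ≈ 1.3552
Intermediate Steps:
z = -77 (z = -9 - 68 = -77)
13879/E(z, 72) - 45001/48593 = 13879/((6 + 72)²) - 45001/48593 = 13879/(78²) - 45001*1/48593 = 13879/6084 - 45001/48593 = 400636163/295639812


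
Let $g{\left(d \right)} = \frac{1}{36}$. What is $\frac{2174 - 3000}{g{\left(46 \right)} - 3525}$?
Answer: $\frac{29736}{126899} \approx 0.23433$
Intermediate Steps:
$g{\left(d \right)} = \frac{1}{36}$
$\frac{2174 - 3000}{g{\left(46 \right)} - 3525} = \frac{2174 - 3000}{\frac{1}{36} - 3525} = - \frac{826}{- \frac{126899}{36}} = \left(-826\right) \left(- \frac{36}{126899}\right) = \frac{29736}{126899}$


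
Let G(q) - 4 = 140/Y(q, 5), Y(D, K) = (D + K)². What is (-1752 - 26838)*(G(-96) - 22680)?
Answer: 766946419920/1183 ≈ 6.4831e+8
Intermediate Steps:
G(q) = 4 + 140/(5 + q)² (G(q) = 4 + 140/((q + 5)²) = 4 + 140/((5 + q)²) = 4 + 140/(5 + q)²)
(-1752 - 26838)*(G(-96) - 22680) = (-1752 - 26838)*((4 + 140/(5 - 96)²) - 22680) = -28590*((4 + 140/(-91)²) - 22680) = -28590*((4 + 140*(1/8281)) - 22680) = -28590*((4 + 20/1183) - 22680) = -28590*(4752/1183 - 22680) = -28590*(-26825688/1183) = 766946419920/1183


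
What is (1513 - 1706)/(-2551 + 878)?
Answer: 193/1673 ≈ 0.11536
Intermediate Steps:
(1513 - 1706)/(-2551 + 878) = -193/(-1673) = -193*(-1/1673) = 193/1673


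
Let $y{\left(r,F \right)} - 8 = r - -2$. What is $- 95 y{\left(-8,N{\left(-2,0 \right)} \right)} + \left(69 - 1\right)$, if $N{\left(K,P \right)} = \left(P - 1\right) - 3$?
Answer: $-122$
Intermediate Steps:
$N{\left(K,P \right)} = -4 + P$ ($N{\left(K,P \right)} = \left(-1 + P\right) - 3 = -4 + P$)
$y{\left(r,F \right)} = 10 + r$ ($y{\left(r,F \right)} = 8 + \left(r - -2\right) = 8 + \left(r + 2\right) = 8 + \left(2 + r\right) = 10 + r$)
$- 95 y{\left(-8,N{\left(-2,0 \right)} \right)} + \left(69 - 1\right) = - 95 \left(10 - 8\right) + \left(69 - 1\right) = \left(-95\right) 2 + \left(69 - 1\right) = -190 + 68 = -122$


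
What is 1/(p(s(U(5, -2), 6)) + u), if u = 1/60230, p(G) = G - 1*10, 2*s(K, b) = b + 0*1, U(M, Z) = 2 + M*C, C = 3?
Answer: -60230/421609 ≈ -0.14286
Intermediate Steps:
U(M, Z) = 2 + 3*M (U(M, Z) = 2 + M*3 = 2 + 3*M)
s(K, b) = b/2 (s(K, b) = (b + 0*1)/2 = (b + 0)/2 = b/2)
p(G) = -10 + G (p(G) = G - 10 = -10 + G)
u = 1/60230 ≈ 1.6603e-5
1/(p(s(U(5, -2), 6)) + u) = 1/((-10 + (½)*6) + 1/60230) = 1/((-10 + 3) + 1/60230) = 1/(-7 + 1/60230) = 1/(-421609/60230) = -60230/421609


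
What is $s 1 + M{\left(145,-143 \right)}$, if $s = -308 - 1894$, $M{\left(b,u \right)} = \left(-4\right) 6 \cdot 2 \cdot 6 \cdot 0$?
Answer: $-2202$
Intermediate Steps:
$M{\left(b,u \right)} = 0$ ($M{\left(b,u \right)} = \left(-24\right) 2 \cdot 6 \cdot 0 = \left(-48\right) 6 \cdot 0 = \left(-288\right) 0 = 0$)
$s = -2202$ ($s = -308 - 1894 = -2202$)
$s 1 + M{\left(145,-143 \right)} = \left(-2202\right) 1 + 0 = -2202 + 0 = -2202$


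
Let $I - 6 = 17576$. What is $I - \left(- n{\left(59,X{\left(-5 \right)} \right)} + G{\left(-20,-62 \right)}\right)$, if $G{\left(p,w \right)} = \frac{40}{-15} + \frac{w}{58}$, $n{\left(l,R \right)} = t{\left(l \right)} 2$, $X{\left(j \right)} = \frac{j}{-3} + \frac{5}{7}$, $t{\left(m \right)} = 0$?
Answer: $\frac{1529959}{87} \approx 17586.0$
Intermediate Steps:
$I = 17582$ ($I = 6 + 17576 = 17582$)
$X{\left(j \right)} = \frac{5}{7} - \frac{j}{3}$ ($X{\left(j \right)} = j \left(- \frac{1}{3}\right) + 5 \cdot \frac{1}{7} = - \frac{j}{3} + \frac{5}{7} = \frac{5}{7} - \frac{j}{3}$)
$n{\left(l,R \right)} = 0$ ($n{\left(l,R \right)} = 0 \cdot 2 = 0$)
$G{\left(p,w \right)} = - \frac{8}{3} + \frac{w}{58}$ ($G{\left(p,w \right)} = 40 \left(- \frac{1}{15}\right) + w \frac{1}{58} = - \frac{8}{3} + \frac{w}{58}$)
$I - \left(- n{\left(59,X{\left(-5 \right)} \right)} + G{\left(-20,-62 \right)}\right) = 17582 + \left(0 - \left(- \frac{8}{3} + \frac{1}{58} \left(-62\right)\right)\right) = 17582 + \left(0 - \left(- \frac{8}{3} - \frac{31}{29}\right)\right) = 17582 + \left(0 - - \frac{325}{87}\right) = 17582 + \left(0 + \frac{325}{87}\right) = 17582 + \frac{325}{87} = \frac{1529959}{87}$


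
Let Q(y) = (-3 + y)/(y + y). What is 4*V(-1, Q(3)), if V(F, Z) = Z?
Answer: 0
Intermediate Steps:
Q(y) = (-3 + y)/(2*y) (Q(y) = (-3 + y)/((2*y)) = (-3 + y)*(1/(2*y)) = (-3 + y)/(2*y))
4*V(-1, Q(3)) = 4*((1/2)*(-3 + 3)/3) = 4*((1/2)*(1/3)*0) = 4*0 = 0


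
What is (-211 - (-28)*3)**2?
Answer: 16129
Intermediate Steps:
(-211 - (-28)*3)**2 = (-211 - 7*(-12))**2 = (-211 + 84)**2 = (-127)**2 = 16129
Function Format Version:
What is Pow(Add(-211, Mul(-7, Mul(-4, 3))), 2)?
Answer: 16129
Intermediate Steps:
Pow(Add(-211, Mul(-7, Mul(-4, 3))), 2) = Pow(Add(-211, Mul(-7, -12)), 2) = Pow(Add(-211, 84), 2) = Pow(-127, 2) = 16129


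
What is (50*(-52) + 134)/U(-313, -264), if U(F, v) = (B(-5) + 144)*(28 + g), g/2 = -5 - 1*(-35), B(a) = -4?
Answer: -1233/6160 ≈ -0.20016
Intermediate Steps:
g = 60 (g = 2*(-5 - 1*(-35)) = 2*(-5 + 35) = 2*30 = 60)
U(F, v) = 12320 (U(F, v) = (-4 + 144)*(28 + 60) = 140*88 = 12320)
(50*(-52) + 134)/U(-313, -264) = (50*(-52) + 134)/12320 = (-2600 + 134)*(1/12320) = -2466*1/12320 = -1233/6160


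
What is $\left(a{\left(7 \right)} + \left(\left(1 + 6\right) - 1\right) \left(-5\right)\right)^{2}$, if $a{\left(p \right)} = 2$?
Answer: $784$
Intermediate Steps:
$\left(a{\left(7 \right)} + \left(\left(1 + 6\right) - 1\right) \left(-5\right)\right)^{2} = \left(2 + \left(\left(1 + 6\right) - 1\right) \left(-5\right)\right)^{2} = \left(2 + \left(7 - 1\right) \left(-5\right)\right)^{2} = \left(2 + 6 \left(-5\right)\right)^{2} = \left(2 - 30\right)^{2} = \left(-28\right)^{2} = 784$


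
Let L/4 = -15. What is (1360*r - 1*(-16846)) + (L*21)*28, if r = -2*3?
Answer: -26594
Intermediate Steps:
L = -60 (L = 4*(-15) = -60)
r = -6
(1360*r - 1*(-16846)) + (L*21)*28 = (1360*(-6) - 1*(-16846)) - 60*21*28 = (-8160 + 16846) - 1260*28 = 8686 - 35280 = -26594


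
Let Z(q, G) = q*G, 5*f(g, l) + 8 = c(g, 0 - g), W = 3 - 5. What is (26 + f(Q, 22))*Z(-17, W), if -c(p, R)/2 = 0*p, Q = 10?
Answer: 4148/5 ≈ 829.60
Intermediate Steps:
W = -2
c(p, R) = 0 (c(p, R) = -0*p = -2*0 = 0)
f(g, l) = -8/5 (f(g, l) = -8/5 + (1/5)*0 = -8/5 + 0 = -8/5)
Z(q, G) = G*q
(26 + f(Q, 22))*Z(-17, W) = (26 - 8/5)*(-2*(-17)) = (122/5)*34 = 4148/5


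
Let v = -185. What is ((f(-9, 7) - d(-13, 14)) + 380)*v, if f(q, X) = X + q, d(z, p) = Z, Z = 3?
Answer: -69375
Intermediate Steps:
d(z, p) = 3
((f(-9, 7) - d(-13, 14)) + 380)*v = (((7 - 9) - 1*3) + 380)*(-185) = ((-2 - 3) + 380)*(-185) = (-5 + 380)*(-185) = 375*(-185) = -69375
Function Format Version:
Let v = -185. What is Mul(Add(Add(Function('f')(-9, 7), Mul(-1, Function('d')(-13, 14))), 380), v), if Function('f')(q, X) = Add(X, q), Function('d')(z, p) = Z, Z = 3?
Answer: -69375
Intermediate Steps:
Function('d')(z, p) = 3
Mul(Add(Add(Function('f')(-9, 7), Mul(-1, Function('d')(-13, 14))), 380), v) = Mul(Add(Add(Add(7, -9), Mul(-1, 3)), 380), -185) = Mul(Add(Add(-2, -3), 380), -185) = Mul(Add(-5, 380), -185) = Mul(375, -185) = -69375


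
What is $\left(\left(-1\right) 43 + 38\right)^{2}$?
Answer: $25$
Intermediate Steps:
$\left(\left(-1\right) 43 + 38\right)^{2} = \left(-43 + 38\right)^{2} = \left(-5\right)^{2} = 25$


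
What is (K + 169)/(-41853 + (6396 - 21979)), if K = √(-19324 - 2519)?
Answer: -169/57436 - 3*I*√2427/57436 ≈ -0.0029424 - 0.0025732*I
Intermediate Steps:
K = 3*I*√2427 (K = √(-21843) = 3*I*√2427 ≈ 147.79*I)
(K + 169)/(-41853 + (6396 - 21979)) = (3*I*√2427 + 169)/(-41853 + (6396 - 21979)) = (169 + 3*I*√2427)/(-41853 - 15583) = (169 + 3*I*√2427)/(-57436) = (169 + 3*I*√2427)*(-1/57436) = -169/57436 - 3*I*√2427/57436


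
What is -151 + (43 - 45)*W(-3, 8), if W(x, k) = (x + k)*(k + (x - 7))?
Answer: -131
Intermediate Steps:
W(x, k) = (k + x)*(-7 + k + x) (W(x, k) = (k + x)*(k + (-7 + x)) = (k + x)*(-7 + k + x))
-151 + (43 - 45)*W(-3, 8) = -151 + (43 - 45)*(8² + (-3)² - 7*8 - 7*(-3) + 2*8*(-3)) = -151 - 2*(64 + 9 - 56 + 21 - 48) = -151 - 2*(-10) = -151 + 20 = -131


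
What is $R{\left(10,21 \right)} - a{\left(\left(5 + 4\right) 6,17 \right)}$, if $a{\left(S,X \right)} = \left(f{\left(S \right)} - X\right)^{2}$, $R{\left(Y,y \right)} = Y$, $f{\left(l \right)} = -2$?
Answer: $-351$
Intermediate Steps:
$a{\left(S,X \right)} = \left(-2 - X\right)^{2}$
$R{\left(10,21 \right)} - a{\left(\left(5 + 4\right) 6,17 \right)} = 10 - \left(2 + 17\right)^{2} = 10 - 19^{2} = 10 - 361 = -351$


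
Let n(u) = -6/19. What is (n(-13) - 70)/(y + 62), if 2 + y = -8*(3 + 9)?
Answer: 334/171 ≈ 1.9532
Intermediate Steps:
n(u) = -6/19 (n(u) = -6*1/19 = -6/19)
y = -98 (y = -2 - 8*(3 + 9) = -2 - 8*12 = -2 - 96 = -98)
(n(-13) - 70)/(y + 62) = (-6/19 - 70)/(-98 + 62) = -1336/19/(-36) = -1336/19*(-1/36) = 334/171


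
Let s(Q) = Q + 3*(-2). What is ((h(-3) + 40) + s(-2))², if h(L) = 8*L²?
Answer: 10816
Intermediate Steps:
s(Q) = -6 + Q (s(Q) = Q - 6 = -6 + Q)
((h(-3) + 40) + s(-2))² = ((8*(-3)² + 40) + (-6 - 2))² = ((8*9 + 40) - 8)² = ((72 + 40) - 8)² = (112 - 8)² = 104² = 10816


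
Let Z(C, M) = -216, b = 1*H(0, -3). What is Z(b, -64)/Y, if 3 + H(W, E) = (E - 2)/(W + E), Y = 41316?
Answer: -18/3443 ≈ -0.0052280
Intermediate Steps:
H(W, E) = -3 + (-2 + E)/(E + W) (H(W, E) = -3 + (E - 2)/(W + E) = -3 + (-2 + E)/(E + W))
b = -4/3 (b = 1*((-2 - 3*0 - 2*(-3))/(-3 + 0)) = 1*((-2 + 0 + 6)/(-3)) = 1*(-1/3*4) = 1*(-4/3) = -4/3 ≈ -1.3333)
Z(b, -64)/Y = -216/41316 = -216*1/41316 = -18/3443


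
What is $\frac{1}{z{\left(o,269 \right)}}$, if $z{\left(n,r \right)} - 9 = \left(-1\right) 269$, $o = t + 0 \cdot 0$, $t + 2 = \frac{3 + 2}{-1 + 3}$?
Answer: $- \frac{1}{260} \approx -0.0038462$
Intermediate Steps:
$t = \frac{1}{2}$ ($t = -2 + \frac{3 + 2}{-1 + 3} = -2 + \frac{5}{2} = \frac{1}{2} \approx 0.5$)
$o = \frac{1}{2}$ ($o = \frac{1}{2} + 0 \cdot 0 = \frac{1}{2} + 0 = \frac{1}{2} \approx 0.5$)
$z{\left(n,r \right)} = -260$ ($z{\left(n,r \right)} = 9 - 269 = -260$)
$\frac{1}{z{\left(o,269 \right)}} = \frac{1}{-260} = - \frac{1}{260}$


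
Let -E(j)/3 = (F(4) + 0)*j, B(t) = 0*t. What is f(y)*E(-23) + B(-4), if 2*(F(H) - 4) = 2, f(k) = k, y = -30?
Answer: -10350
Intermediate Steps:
B(t) = 0
F(H) = 5 (F(H) = 4 + (1/2)*2 = 4 + 1 = 5)
E(j) = -15*j (E(j) = -3*(5 + 0)*j = -15*j)
f(y)*E(-23) + B(-4) = -(-450)*(-23) + 0 = -30*345 + 0 = -10350 + 0 = -10350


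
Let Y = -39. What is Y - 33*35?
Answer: -1194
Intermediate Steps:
Y - 33*35 = -39 - 33*35 = -39 - 1155 = -1194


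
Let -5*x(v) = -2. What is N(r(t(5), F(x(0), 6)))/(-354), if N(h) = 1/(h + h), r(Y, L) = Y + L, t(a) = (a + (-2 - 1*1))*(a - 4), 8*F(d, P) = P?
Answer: -1/1947 ≈ -0.00051361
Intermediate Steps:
x(v) = ⅖ (x(v) = -⅕*(-2) = ⅖)
F(d, P) = P/8
t(a) = (-4 + a)*(-3 + a) (t(a) = (a + (-2 - 1))*(-4 + a) = (a - 3)*(-4 + a) = (-3 + a)*(-4 + a) = (-4 + a)*(-3 + a))
r(Y, L) = L + Y
N(h) = 1/(2*h)
N(r(t(5), F(x(0), 6)))/(-354) = (1/(2*((⅛)*6 + (12 + 5² - 7*5))))/(-354) = (1/(2*(¾ + (12 + 25 - 35))))*(-1/354) = (1/(2*(¾ + 2)))*(-1/354) = (1/(2*(11/4)))*(-1/354) = ((½)*(4/11))*(-1/354) = (2/11)*(-1/354) = -1/1947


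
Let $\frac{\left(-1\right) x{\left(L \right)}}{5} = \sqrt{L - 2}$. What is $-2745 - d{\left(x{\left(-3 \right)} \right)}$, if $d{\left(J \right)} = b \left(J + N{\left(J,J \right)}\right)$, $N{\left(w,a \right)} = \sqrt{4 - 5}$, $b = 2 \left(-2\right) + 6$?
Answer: $-2745 - 2 i + 10 i \sqrt{5} \approx -2745.0 + 20.361 i$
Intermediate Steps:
$x{\left(L \right)} = - 5 \sqrt{-2 + L}$ ($x{\left(L \right)} = - 5 \sqrt{L - 2} = - 5 \sqrt{-2 + L}$)
$b = 2$ ($b = -4 + 6 = 2$)
$N{\left(w,a \right)} = i$ ($N{\left(w,a \right)} = \sqrt{-1} = i$)
$d{\left(J \right)} = 2 i + 2 J$ ($d{\left(J \right)} = 2 \left(J + i\right) = 2 \left(i + J\right) = 2 i + 2 J$)
$-2745 - d{\left(x{\left(-3 \right)} \right)} = -2745 - \left(2 i + 2 \left(- 5 \sqrt{-2 - 3}\right)\right) = -2745 - \left(2 i + 2 \left(- 5 \sqrt{-5}\right)\right) = -2745 - \left(2 i + 2 \left(- 5 i \sqrt{5}\right)\right) = -2745 - \left(2 i - 10 i \sqrt{5}\right) = -2745 - 2 i + 10 i \sqrt{5}$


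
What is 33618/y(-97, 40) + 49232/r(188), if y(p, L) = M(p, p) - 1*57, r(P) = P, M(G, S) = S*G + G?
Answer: 38496862/144995 ≈ 265.50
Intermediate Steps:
M(G, S) = G + G*S (M(G, S) = G*S + G = G + G*S)
y(p, L) = -57 + p*(1 + p) (y(p, L) = p*(1 + p) - 1*57 = p*(1 + p) - 57 = -57 + p*(1 + p))
33618/y(-97, 40) + 49232/r(188) = 33618/(-57 - 97*(1 - 97)) + 49232/188 = 33618/(-57 - 97*(-96)) + 49232*(1/188) = 33618/(-57 + 9312) + 12308/47 = 33618/9255 + 12308/47 = 33618*(1/9255) + 12308/47 = 11206/3085 + 12308/47 = 38496862/144995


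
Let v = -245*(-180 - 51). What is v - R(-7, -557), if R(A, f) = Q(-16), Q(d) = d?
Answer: 56611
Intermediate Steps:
R(A, f) = -16
v = 56595 (v = -245*(-231) = 56595)
v - R(-7, -557) = 56595 - 1*(-16) = 56595 + 16 = 56611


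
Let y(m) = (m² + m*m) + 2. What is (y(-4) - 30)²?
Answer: 16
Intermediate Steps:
y(m) = 2 + 2*m² (y(m) = (m² + m²) + 2 = 2*m² + 2 = 2 + 2*m²)
(y(-4) - 30)² = ((2 + 2*(-4)²) - 30)² = ((2 + 2*16) - 30)² = ((2 + 32) - 30)² = (34 - 30)² = 4² = 16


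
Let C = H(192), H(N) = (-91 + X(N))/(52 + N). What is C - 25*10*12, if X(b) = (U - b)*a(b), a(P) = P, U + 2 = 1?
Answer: -769147/244 ≈ -3152.2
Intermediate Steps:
U = -1 (U = -2 + 1 = -1)
X(b) = b*(-1 - b) (X(b) = (-1 - b)*b = b*(-1 - b))
H(N) = (-91 - N*(1 + N))/(52 + N)
C = -37147/244 (C = (-91 - 1*192*(1 + 192))/(52 + 192) = (-91 - 1*192*193)/244 = (-91 - 37056)/244 = (1/244)*(-37147) = -37147/244 ≈ -152.24)
C - 25*10*12 = -37147/244 - 25*10*12 = -37147/244 - 250*12 = -37147/244 - 1*3000 = -37147/244 - 3000 = -769147/244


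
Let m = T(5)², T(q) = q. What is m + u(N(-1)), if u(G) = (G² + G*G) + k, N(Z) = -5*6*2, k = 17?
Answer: 7242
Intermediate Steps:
N(Z) = -60 (N(Z) = -30*2 = -60)
u(G) = 17 + 2*G² (u(G) = (G² + G*G) + 17 = (G² + G²) + 17 = 2*G² + 17 = 17 + 2*G²)
m = 25 (m = 5² = 25)
m + u(N(-1)) = 25 + (17 + 2*(-60)²) = 25 + (17 + 2*3600) = 25 + (17 + 7200) = 25 + 7217 = 7242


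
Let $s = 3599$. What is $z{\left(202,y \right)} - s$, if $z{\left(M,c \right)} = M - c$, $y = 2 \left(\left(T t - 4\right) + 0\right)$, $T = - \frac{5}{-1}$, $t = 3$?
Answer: $-3419$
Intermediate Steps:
$T = 5$ ($T = \left(-5\right) \left(-1\right) = 5$)
$y = 22$ ($y = 2 \left(\left(5 \cdot 3 - 4\right) + 0\right) = 2 \left(\left(15 - 4\right) + 0\right) = 2 \left(11 + 0\right) = 2 \cdot 11 = 22$)
$z{\left(202,y \right)} - s = \left(202 - 22\right) - 3599 = 180 - 3599 = -3419$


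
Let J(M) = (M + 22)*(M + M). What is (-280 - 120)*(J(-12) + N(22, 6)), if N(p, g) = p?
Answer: 87200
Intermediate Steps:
J(M) = 2*M*(22 + M) (J(M) = (22 + M)*(2*M) = 2*M*(22 + M))
(-280 - 120)*(J(-12) + N(22, 6)) = (-280 - 120)*(2*(-12)*(22 - 12) + 22) = -400*(2*(-12)*10 + 22) = -400*(-240 + 22) = -400*(-218) = 87200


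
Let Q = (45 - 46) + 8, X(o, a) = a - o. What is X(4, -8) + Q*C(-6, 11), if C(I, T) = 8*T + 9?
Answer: 667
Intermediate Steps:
Q = 7 (Q = -1 + 8 = 7)
C(I, T) = 9 + 8*T
X(4, -8) + Q*C(-6, 11) = (-8 - 1*4) + 7*(9 + 8*11) = (-8 - 4) + 7*(9 + 88) = -12 + 7*97 = -12 + 679 = 667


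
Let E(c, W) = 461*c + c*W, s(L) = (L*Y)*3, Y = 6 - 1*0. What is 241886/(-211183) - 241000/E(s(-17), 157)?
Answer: 1288131328/9984098691 ≈ 0.12902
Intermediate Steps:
Y = 6 (Y = 6 + 0 = 6)
s(L) = 18*L (s(L) = (L*6)*3 = (6*L)*3 = 18*L)
E(c, W) = 461*c + W*c
241886/(-211183) - 241000/E(s(-17), 157) = 241886/(-211183) - 241000*(-1/(306*(461 + 157))) = 241886*(-1/211183) - 241000/((-306*618)) = -241886/211183 - 241000/(-189108) = -241886/211183 - 241000*(-1/189108) = -241886/211183 + 60250/47277 = 1288131328/9984098691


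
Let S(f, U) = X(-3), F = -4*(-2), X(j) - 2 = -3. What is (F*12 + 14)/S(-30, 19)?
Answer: -110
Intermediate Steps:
X(j) = -1 (X(j) = 2 - 3 = -1)
F = 8
S(f, U) = -1
(F*12 + 14)/S(-30, 19) = (8*12 + 14)/(-1) = (96 + 14)*(-1) = 110*(-1) = -110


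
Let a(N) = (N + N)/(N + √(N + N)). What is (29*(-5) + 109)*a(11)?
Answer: -88 + 8*√22 ≈ -50.477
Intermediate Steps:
a(N) = 2*N/(N + √2*√N) (a(N) = (2*N)/(N + √(2*N)) = (2*N)/(N + √2*√N) = 2*N/(N + √2*√N))
(29*(-5) + 109)*a(11) = (29*(-5) + 109)*(2*11/(11 + √2*√11)) = (-145 + 109)*(2*11/(11 + √22)) = -792/(11 + √22)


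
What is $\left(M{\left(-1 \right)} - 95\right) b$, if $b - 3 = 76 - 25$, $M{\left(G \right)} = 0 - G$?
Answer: $-5076$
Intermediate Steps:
$M{\left(G \right)} = - G$
$b = 54$ ($b = 3 + \left(76 - 25\right) = 3 + 51 = 54$)
$\left(M{\left(-1 \right)} - 95\right) b = \left(\left(-1\right) \left(-1\right) - 95\right) 54 = \left(1 - 95\right) 54 = \left(-94\right) 54 = -5076$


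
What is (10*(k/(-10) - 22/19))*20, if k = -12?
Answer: 160/19 ≈ 8.4211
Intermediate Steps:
(10*(k/(-10) - 22/19))*20 = (10*(-12/(-10) - 22/19))*20 = (10*(-12*(-⅒) - 22*1/19))*20 = (10*(6/5 - 22/19))*20 = (10*(4/95))*20 = (8/19)*20 = 160/19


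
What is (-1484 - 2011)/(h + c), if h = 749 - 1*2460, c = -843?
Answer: 3495/2554 ≈ 1.3684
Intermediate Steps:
h = -1711 (h = 749 - 2460 = -1711)
(-1484 - 2011)/(h + c) = (-1484 - 2011)/(-1711 - 843) = -3495/(-2554) = -3495*(-1/2554) = 3495/2554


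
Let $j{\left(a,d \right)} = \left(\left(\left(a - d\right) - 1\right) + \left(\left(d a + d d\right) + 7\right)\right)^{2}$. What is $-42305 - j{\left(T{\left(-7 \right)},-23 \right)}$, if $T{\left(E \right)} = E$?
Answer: $-549249$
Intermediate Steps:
$j{\left(a,d \right)} = \left(6 + a + d^{2} - d + a d\right)^{2}$ ($j{\left(a,d \right)} = \left(\left(-1 + a - d\right) + \left(\left(a d + d^{2}\right) + 7\right)\right)^{2} = \left(\left(-1 + a - d\right) + \left(\left(d^{2} + a d\right) + 7\right)\right)^{2} = \left(\left(-1 + a - d\right) + \left(7 + d^{2} + a d\right)\right)^{2} = \left(6 + a + d^{2} - d + a d\right)^{2}$)
$-42305 - j{\left(T{\left(-7 \right)},-23 \right)} = -42305 - \left(6 - 7 + \left(-23\right)^{2} - -23 - -161\right)^{2} = -42305 - \left(6 - 7 + 529 + 23 + 161\right)^{2} = -42305 - 712^{2} = -42305 - 506944 = -549249$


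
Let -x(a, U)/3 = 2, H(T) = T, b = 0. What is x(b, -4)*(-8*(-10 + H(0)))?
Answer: -480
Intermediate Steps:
x(a, U) = -6 (x(a, U) = -3*2 = -6)
x(b, -4)*(-8*(-10 + H(0))) = -(-48)*(-10 + 0) = -(-48)*(-10) = -6*80 = -480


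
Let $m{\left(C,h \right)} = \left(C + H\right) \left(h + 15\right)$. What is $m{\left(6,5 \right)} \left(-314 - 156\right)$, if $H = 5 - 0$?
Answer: $-103400$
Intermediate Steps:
$H = 5$ ($H = 5 + 0 = 5$)
$m{\left(C,h \right)} = \left(5 + C\right) \left(15 + h\right)$ ($m{\left(C,h \right)} = \left(C + 5\right) \left(h + 15\right) = \left(5 + C\right) \left(15 + h\right)$)
$m{\left(6,5 \right)} \left(-314 - 156\right) = \left(75 + 5 \cdot 5 + 15 \cdot 6 + 6 \cdot 5\right) \left(-314 - 156\right) = \left(75 + 25 + 90 + 30\right) \left(-470\right) = 220 \left(-470\right) = -103400$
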